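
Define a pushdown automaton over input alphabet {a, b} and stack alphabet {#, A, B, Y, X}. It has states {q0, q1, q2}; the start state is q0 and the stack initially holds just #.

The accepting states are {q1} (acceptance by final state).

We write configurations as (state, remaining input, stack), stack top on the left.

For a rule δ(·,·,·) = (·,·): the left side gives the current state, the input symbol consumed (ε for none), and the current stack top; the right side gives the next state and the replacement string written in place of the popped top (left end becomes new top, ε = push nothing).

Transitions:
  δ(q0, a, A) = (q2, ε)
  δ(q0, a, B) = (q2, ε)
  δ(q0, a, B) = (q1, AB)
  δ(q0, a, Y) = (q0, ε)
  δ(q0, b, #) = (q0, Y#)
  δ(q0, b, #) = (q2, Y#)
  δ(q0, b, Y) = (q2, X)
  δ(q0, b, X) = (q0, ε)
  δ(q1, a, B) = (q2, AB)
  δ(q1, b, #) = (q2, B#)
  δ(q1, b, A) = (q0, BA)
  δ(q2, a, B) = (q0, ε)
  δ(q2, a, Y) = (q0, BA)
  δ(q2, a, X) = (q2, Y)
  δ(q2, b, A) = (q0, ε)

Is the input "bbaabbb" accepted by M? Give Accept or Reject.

Reject

No computation consumes all input and reaches a final state.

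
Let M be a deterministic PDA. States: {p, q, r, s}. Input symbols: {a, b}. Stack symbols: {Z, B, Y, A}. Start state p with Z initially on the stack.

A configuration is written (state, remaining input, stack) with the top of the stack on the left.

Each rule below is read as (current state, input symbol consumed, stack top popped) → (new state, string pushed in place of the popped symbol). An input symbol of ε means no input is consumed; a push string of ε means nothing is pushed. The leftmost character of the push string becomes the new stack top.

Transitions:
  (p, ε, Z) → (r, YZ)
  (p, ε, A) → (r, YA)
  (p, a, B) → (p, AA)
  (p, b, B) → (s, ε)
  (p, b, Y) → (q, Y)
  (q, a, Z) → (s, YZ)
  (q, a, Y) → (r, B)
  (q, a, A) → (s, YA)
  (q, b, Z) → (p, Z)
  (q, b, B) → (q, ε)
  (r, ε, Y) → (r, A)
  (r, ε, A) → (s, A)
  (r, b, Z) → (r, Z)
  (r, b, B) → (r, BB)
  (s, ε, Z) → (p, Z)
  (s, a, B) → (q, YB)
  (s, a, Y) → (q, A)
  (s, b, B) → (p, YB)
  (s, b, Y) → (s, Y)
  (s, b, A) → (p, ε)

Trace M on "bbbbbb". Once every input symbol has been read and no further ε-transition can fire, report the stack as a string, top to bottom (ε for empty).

AZ

(p, bbbbbb, Z) ⊢ (r, bbbbbb, YZ) ⊢ (r, bbbbbb, AZ) ⊢ (s, bbbbbb, AZ) ⊢ (p, bbbbb, Z) ⊢ (r, bbbbb, YZ) ⊢ (r, bbbbb, AZ) ⊢ (s, bbbbb, AZ) ⊢ (p, bbbb, Z) ⊢ (r, bbbb, YZ) ⊢ (r, bbbb, AZ) ⊢ (s, bbbb, AZ) ⊢ (p, bbb, Z) ⊢ (r, bbb, YZ) ⊢ (r, bbb, AZ) ⊢ (s, bbb, AZ) ⊢ (p, bb, Z) ⊢ (r, bb, YZ) ⊢ (r, bb, AZ) ⊢ (s, bb, AZ) ⊢ (p, b, Z) ⊢ (r, b, YZ) ⊢ (r, b, AZ) ⊢ (s, b, AZ) ⊢ (p, ε, Z) ⊢ (r, ε, YZ) ⊢ (r, ε, AZ) ⊢ (s, ε, AZ)
All input consumed in state s with stack AZ.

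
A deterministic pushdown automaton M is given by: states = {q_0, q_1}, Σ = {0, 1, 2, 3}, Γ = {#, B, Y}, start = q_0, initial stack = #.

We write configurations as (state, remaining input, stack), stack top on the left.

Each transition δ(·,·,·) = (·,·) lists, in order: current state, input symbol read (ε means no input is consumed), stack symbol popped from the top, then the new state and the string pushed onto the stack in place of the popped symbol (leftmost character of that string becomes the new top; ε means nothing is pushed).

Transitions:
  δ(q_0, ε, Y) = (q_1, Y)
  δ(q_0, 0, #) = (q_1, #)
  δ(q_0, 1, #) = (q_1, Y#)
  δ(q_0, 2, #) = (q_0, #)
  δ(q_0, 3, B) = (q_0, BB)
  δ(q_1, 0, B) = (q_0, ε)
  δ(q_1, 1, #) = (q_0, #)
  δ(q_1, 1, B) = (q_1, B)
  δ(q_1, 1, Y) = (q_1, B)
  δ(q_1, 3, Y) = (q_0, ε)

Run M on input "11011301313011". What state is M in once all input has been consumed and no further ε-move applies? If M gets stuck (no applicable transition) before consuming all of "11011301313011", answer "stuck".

stuck

(q_0, 11011301313011, #)
  read 1, top #: go to q_1, push Y# → (q_1, 1011301313011, Y#)
  read 1, top Y: go to q_1, push B → (q_1, 011301313011, B#)
  read 0, top B: go to q_0, push ε → (q_0, 11301313011, #)
  read 1, top #: go to q_1, push Y# → (q_1, 1301313011, Y#)
  read 1, top Y: go to q_1, push B → (q_1, 301313011, B#)
No transition for (q_1, 3, top B); M blocks with input 301313011 remaining.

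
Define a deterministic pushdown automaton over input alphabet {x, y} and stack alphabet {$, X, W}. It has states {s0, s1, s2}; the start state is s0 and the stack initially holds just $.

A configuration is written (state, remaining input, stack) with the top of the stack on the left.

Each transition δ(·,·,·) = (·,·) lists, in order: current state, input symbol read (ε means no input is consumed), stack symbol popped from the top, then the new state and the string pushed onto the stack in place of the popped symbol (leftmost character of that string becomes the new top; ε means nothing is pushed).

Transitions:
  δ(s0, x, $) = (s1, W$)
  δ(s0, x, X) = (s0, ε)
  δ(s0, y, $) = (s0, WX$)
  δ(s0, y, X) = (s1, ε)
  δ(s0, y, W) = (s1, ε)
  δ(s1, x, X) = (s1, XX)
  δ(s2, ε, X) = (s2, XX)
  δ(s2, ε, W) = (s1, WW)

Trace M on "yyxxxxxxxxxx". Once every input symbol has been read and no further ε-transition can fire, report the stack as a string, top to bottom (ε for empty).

XXXXXXXXXXX$

(s0, yyxxxxxxxxxx, $)
  read y, top $: go to s0, push WX$ → (s0, yxxxxxxxxxx, WX$)
  read y, top W: go to s1, push ε → (s1, xxxxxxxxxx, X$)
  read x, top X: go to s1, push XX → (s1, xxxxxxxxx, XX$)
  read x, top X: go to s1, push XX → (s1, xxxxxxxx, XXX$)
  read x, top X: go to s1, push XX → (s1, xxxxxxx, XXXX$)
  read x, top X: go to s1, push XX → (s1, xxxxxx, XXXXX$)
  read x, top X: go to s1, push XX → (s1, xxxxx, XXXXXX$)
  read x, top X: go to s1, push XX → (s1, xxxx, XXXXXXX$)
  read x, top X: go to s1, push XX → (s1, xxx, XXXXXXXX$)
  read x, top X: go to s1, push XX → (s1, xx, XXXXXXXXX$)
  read x, top X: go to s1, push XX → (s1, x, XXXXXXXXXX$)
  read x, top X: go to s1, push XX → (s1, ε, XXXXXXXXXXX$)
All input consumed in state s1 with stack XXXXXXXXXXX$.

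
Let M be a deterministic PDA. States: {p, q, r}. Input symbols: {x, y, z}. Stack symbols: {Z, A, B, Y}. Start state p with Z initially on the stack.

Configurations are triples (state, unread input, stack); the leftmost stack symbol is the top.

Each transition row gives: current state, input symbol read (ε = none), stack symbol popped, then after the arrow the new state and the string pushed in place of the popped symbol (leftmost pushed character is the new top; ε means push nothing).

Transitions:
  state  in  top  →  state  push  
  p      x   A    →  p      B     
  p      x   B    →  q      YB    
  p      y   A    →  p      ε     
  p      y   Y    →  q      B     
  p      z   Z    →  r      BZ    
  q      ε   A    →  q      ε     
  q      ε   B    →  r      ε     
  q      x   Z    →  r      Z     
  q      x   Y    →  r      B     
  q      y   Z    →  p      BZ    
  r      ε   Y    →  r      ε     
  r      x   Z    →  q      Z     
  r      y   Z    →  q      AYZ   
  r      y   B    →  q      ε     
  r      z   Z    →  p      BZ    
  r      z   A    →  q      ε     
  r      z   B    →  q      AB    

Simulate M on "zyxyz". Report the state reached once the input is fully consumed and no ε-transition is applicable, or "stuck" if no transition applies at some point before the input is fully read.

(p, zyxyz, Z) ⊢ (r, yxyz, BZ) ⊢ (q, xyz, Z) ⊢ (r, yz, Z) ⊢ (q, z, AYZ) ⊢ (q, z, YZ)
No transition for (q, z, top Y); M blocks with input z remaining.

stuck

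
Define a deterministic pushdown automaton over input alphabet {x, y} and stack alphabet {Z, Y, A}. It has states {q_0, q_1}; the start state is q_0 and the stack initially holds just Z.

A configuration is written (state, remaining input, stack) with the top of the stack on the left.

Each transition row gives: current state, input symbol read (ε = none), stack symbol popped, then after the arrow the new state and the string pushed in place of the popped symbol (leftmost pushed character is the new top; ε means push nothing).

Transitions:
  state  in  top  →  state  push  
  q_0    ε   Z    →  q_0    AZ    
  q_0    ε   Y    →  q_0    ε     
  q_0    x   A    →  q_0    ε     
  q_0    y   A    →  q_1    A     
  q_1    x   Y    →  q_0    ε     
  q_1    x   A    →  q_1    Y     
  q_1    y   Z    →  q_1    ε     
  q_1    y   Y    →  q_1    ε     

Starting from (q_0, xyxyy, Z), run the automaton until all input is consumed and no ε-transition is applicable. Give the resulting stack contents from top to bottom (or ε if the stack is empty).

ε

(q_0, xyxyy, Z)
  ε-move, top Z: go to q_0, push AZ → (q_0, xyxyy, AZ)
  read x, top A: go to q_0, push ε → (q_0, yxyy, Z)
  ε-move, top Z: go to q_0, push AZ → (q_0, yxyy, AZ)
  read y, top A: go to q_1, push A → (q_1, xyy, AZ)
  read x, top A: go to q_1, push Y → (q_1, yy, YZ)
  read y, top Y: go to q_1, push ε → (q_1, y, Z)
  read y, top Z: go to q_1, push ε → (q_1, ε, ε)
All input consumed in state q_1 with stack ε.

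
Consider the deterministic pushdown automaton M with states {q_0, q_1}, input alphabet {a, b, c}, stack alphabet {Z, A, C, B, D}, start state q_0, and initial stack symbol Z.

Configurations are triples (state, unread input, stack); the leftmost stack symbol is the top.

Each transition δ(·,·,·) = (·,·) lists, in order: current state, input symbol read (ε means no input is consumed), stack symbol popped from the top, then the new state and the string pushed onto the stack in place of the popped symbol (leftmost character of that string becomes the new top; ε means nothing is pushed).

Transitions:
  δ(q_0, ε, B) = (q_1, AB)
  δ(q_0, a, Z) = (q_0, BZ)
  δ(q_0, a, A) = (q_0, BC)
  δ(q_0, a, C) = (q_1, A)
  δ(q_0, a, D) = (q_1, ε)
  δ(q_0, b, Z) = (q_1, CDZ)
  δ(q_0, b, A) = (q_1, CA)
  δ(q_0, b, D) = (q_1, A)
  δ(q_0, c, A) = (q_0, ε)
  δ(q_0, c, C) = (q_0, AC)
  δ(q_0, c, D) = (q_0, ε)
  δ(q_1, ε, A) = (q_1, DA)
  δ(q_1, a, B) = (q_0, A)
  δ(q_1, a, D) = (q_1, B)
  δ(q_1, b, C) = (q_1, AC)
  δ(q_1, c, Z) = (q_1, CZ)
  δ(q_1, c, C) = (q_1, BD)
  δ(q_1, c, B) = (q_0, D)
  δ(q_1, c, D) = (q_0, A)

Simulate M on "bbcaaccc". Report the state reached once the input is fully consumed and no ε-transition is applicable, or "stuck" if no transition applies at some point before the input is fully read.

q_1

(q_0, bbcaaccc, Z) ⊢ (q_1, bcaaccc, CDZ) ⊢ (q_1, caaccc, ACDZ) ⊢ (q_1, caaccc, DACDZ) ⊢ (q_0, aaccc, AACDZ) ⊢ (q_0, accc, BCACDZ) ⊢ (q_1, accc, ABCACDZ) ⊢ (q_1, accc, DABCACDZ) ⊢ (q_1, ccc, BABCACDZ) ⊢ (q_0, cc, DABCACDZ) ⊢ (q_0, c, ABCACDZ) ⊢ (q_0, ε, BCACDZ) ⊢ (q_1, ε, ABCACDZ) ⊢ (q_1, ε, DABCACDZ)
All input consumed; M is in state q_1.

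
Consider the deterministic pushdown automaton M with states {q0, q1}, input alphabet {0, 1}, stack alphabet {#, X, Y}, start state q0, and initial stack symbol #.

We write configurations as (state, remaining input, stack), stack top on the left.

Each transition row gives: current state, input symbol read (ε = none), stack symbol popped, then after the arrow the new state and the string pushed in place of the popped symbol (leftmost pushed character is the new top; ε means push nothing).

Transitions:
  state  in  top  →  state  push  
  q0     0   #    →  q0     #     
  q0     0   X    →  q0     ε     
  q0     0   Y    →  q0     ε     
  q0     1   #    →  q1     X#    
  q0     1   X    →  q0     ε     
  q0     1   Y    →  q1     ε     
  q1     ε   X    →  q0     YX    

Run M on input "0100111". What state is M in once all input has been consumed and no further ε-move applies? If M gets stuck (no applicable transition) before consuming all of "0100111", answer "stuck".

(q0, 0100111, #) ⊢ (q0, 100111, #) ⊢ (q1, 00111, X#) ⊢ (q0, 00111, YX#) ⊢ (q0, 0111, X#) ⊢ (q0, 111, #) ⊢ (q1, 11, X#) ⊢ (q0, 11, YX#) ⊢ (q1, 1, X#) ⊢ (q0, 1, YX#) ⊢ (q1, ε, X#) ⊢ (q0, ε, YX#)
All input consumed; M is in state q0.

q0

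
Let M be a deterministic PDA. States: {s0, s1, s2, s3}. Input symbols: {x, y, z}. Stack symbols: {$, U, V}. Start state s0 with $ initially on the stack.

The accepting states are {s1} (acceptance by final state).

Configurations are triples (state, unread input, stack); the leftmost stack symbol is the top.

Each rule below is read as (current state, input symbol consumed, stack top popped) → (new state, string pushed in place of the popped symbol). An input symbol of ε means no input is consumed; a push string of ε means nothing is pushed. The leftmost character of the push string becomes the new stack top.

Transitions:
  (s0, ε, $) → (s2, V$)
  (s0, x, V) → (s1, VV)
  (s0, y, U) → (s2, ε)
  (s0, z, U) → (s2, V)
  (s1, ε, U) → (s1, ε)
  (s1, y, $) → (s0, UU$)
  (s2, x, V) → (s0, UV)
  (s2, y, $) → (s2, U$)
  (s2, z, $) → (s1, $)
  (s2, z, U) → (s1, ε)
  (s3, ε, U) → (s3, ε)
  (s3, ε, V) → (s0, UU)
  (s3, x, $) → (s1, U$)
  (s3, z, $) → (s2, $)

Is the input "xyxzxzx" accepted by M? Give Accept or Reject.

(s0, xyxzxzx, $) ⊢ (s2, xyxzxzx, V$) ⊢ (s0, yxzxzx, UV$) ⊢ (s2, xzxzx, V$) ⊢ (s0, zxzx, UV$) ⊢ (s2, xzx, VV$) ⊢ (s0, zx, UVV$) ⊢ (s2, x, VVV$) ⊢ (s0, ε, UVVV$)
All input consumed; state s0 ∉ F and no further ε-move applies.

Reject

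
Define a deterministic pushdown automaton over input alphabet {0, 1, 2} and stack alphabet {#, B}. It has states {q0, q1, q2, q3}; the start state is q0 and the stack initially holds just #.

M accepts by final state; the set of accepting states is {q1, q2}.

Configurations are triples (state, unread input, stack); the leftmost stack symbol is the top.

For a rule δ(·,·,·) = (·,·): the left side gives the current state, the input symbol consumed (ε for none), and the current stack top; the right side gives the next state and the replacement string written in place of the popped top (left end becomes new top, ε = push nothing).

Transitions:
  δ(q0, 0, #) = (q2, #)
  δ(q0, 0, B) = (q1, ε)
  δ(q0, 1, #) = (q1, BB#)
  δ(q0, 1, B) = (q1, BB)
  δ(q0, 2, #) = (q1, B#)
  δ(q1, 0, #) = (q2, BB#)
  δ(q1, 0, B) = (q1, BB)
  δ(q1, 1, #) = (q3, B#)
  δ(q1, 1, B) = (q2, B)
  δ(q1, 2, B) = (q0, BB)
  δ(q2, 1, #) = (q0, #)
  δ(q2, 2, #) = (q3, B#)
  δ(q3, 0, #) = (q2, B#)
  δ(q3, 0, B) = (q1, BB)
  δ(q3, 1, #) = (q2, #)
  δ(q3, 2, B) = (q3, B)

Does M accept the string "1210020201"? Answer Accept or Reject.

Accept

(q0, 1210020201, #) ⊢ (q1, 210020201, BB#) ⊢ (q0, 10020201, BBB#) ⊢ (q1, 0020201, BBBB#) ⊢ (q1, 020201, BBBBB#) ⊢ (q1, 20201, BBBBBB#) ⊢ (q0, 0201, BBBBBBB#) ⊢ (q1, 201, BBBBBB#) ⊢ (q0, 01, BBBBBBB#) ⊢ (q1, 1, BBBBBB#) ⊢ (q2, ε, BBBBBB#)
All input consumed; state q2 ∈ F.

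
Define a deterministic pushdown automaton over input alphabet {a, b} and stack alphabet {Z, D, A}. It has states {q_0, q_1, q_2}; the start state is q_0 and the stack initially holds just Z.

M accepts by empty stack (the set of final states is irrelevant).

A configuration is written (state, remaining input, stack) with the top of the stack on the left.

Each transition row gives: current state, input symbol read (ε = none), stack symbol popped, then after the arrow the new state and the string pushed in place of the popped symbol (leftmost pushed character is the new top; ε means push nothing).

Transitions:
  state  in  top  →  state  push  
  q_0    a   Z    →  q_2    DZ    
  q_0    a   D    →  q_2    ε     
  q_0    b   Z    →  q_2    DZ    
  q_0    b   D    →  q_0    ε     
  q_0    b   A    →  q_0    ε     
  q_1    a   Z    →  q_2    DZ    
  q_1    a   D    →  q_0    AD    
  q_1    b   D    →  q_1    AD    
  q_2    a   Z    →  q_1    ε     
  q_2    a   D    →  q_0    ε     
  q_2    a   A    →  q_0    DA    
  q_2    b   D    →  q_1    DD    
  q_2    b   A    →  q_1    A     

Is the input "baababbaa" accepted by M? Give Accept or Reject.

Accept

(q_0, baababbaa, Z) ⊢ (q_2, aababbaa, DZ) ⊢ (q_0, ababbaa, Z) ⊢ (q_2, babbaa, DZ) ⊢ (q_1, abbaa, DDZ) ⊢ (q_0, bbaa, ADDZ) ⊢ (q_0, baa, DDZ) ⊢ (q_0, aa, DZ) ⊢ (q_2, a, Z) ⊢ (q_1, ε, ε)
All input consumed and the stack is empty.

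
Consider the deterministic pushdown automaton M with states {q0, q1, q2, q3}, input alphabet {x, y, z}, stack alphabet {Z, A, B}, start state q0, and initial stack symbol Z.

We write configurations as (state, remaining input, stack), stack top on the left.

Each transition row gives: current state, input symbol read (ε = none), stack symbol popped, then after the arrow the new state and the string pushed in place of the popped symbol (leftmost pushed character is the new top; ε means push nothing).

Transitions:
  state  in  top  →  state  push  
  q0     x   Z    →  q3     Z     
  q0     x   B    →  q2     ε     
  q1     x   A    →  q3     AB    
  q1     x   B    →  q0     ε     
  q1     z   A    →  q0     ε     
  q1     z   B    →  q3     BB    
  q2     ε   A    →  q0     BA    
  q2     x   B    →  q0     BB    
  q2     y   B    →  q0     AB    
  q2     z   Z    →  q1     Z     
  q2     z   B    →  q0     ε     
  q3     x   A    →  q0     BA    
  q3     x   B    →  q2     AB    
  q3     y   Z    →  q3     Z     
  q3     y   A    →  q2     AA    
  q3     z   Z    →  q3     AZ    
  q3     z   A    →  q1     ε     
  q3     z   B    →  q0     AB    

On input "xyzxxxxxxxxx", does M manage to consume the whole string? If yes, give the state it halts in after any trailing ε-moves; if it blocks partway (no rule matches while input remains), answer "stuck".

q0

(q0, xyzxxxxxxxxx, Z)
  read x, top Z: go to q3, push Z → (q3, yzxxxxxxxxx, Z)
  read y, top Z: go to q3, push Z → (q3, zxxxxxxxxx, Z)
  read z, top Z: go to q3, push AZ → (q3, xxxxxxxxx, AZ)
  read x, top A: go to q0, push BA → (q0, xxxxxxxx, BAZ)
  read x, top B: go to q2, push ε → (q2, xxxxxxx, AZ)
  ε-move, top A: go to q0, push BA → (q0, xxxxxxx, BAZ)
  read x, top B: go to q2, push ε → (q2, xxxxxx, AZ)
  ε-move, top A: go to q0, push BA → (q0, xxxxxx, BAZ)
  read x, top B: go to q2, push ε → (q2, xxxxx, AZ)
  ε-move, top A: go to q0, push BA → (q0, xxxxx, BAZ)
  read x, top B: go to q2, push ε → (q2, xxxx, AZ)
  ε-move, top A: go to q0, push BA → (q0, xxxx, BAZ)
  read x, top B: go to q2, push ε → (q2, xxx, AZ)
  ε-move, top A: go to q0, push BA → (q0, xxx, BAZ)
  read x, top B: go to q2, push ε → (q2, xx, AZ)
  ε-move, top A: go to q0, push BA → (q0, xx, BAZ)
  read x, top B: go to q2, push ε → (q2, x, AZ)
  ε-move, top A: go to q0, push BA → (q0, x, BAZ)
  read x, top B: go to q2, push ε → (q2, ε, AZ)
  ε-move, top A: go to q0, push BA → (q0, ε, BAZ)
All input consumed; M is in state q0.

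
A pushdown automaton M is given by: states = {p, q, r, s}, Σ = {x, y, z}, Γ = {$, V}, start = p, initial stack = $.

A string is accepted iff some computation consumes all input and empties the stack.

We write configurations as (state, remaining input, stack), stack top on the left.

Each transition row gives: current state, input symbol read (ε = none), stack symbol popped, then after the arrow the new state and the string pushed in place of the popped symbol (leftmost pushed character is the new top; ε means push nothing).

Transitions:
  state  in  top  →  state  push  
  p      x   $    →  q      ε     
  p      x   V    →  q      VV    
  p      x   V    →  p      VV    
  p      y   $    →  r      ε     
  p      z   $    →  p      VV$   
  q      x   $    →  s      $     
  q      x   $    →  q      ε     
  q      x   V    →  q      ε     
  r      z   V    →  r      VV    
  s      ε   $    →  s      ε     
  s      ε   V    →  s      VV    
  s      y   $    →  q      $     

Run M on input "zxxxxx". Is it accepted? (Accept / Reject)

One accepting computation: (p, zxxxxx, $) ⊢ (p, xxxxx, VV$) ⊢ (q, xxxx, VVV$) ⊢ (q, xxx, VV$) ⊢ (q, xx, V$) ⊢ (q, x, $) ⊢ (q, ε, ε)
All input consumed and the stack is empty.

Accept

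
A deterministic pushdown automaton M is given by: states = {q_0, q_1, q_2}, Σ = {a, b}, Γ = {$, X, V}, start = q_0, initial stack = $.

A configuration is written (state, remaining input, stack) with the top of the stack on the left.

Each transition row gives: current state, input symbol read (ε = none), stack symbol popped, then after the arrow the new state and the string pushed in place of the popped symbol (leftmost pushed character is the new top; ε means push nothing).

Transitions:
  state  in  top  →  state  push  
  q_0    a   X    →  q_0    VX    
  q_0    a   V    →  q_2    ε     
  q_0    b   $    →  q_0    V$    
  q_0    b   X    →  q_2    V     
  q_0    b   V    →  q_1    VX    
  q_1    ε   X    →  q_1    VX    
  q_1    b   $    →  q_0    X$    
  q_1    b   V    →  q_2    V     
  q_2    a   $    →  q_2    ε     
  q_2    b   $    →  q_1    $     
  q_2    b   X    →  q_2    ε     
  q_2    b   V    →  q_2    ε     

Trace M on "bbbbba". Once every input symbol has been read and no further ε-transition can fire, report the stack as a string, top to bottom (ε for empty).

(q_0, bbbbba, $) ⊢ (q_0, bbbba, V$) ⊢ (q_1, bbba, VX$) ⊢ (q_2, bba, VX$) ⊢ (q_2, ba, X$) ⊢ (q_2, a, $) ⊢ (q_2, ε, ε)
All input consumed in state q_2 with stack ε.

ε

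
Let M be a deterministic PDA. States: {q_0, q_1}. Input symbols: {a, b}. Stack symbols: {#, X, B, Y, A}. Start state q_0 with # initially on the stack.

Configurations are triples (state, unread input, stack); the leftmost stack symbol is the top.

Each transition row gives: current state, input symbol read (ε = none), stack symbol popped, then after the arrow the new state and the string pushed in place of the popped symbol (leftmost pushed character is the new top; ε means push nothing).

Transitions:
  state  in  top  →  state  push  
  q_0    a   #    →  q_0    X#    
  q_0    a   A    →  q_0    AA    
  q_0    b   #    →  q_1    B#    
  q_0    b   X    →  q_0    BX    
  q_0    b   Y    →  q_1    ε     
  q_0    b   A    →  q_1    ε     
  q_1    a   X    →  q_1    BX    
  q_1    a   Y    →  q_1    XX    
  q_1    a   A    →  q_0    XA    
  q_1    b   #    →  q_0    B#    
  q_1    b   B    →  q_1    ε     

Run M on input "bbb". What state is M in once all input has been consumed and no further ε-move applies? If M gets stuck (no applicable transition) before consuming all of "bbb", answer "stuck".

(q_0, bbb, #) ⊢ (q_1, bb, B#) ⊢ (q_1, b, #) ⊢ (q_0, ε, B#)
All input consumed; M is in state q_0.

q_0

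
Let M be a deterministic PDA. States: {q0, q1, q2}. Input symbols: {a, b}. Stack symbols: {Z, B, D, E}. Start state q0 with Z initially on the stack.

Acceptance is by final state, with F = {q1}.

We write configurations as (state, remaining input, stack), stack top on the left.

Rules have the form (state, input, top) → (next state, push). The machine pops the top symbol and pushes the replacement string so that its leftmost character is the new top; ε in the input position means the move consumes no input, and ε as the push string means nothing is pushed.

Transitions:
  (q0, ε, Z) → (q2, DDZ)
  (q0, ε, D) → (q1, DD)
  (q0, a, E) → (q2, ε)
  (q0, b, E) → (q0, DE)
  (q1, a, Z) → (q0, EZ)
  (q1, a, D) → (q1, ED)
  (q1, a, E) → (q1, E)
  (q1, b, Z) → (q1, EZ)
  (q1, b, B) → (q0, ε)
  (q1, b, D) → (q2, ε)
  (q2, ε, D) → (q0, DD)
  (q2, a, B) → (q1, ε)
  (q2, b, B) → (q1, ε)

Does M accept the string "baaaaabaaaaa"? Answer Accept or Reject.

(q0, baaaaabaaaaa, Z)
  ε-move, top Z: go to q2, push DDZ → (q2, baaaaabaaaaa, DDZ)
  ε-move, top D: go to q0, push DD → (q0, baaaaabaaaaa, DDDZ)
  ε-move, top D: go to q1, push DD → (q1, baaaaabaaaaa, DDDDZ)
  read b, top D: go to q2, push ε → (q2, aaaaabaaaaa, DDDZ)
  ε-move, top D: go to q0, push DD → (q0, aaaaabaaaaa, DDDDZ)
  ε-move, top D: go to q1, push DD → (q1, aaaaabaaaaa, DDDDDZ)
  read a, top D: go to q1, push ED → (q1, aaaabaaaaa, EDDDDDZ)
  read a, top E: go to q1, push E → (q1, aaabaaaaa, EDDDDDZ)
  read a, top E: go to q1, push E → (q1, aabaaaaa, EDDDDDZ)
  read a, top E: go to q1, push E → (q1, abaaaaa, EDDDDDZ)
  read a, top E: go to q1, push E → (q1, baaaaa, EDDDDDZ)
No transition applies at (q1, baaaaa, EDDDDDZ); input not fully consumed.

Reject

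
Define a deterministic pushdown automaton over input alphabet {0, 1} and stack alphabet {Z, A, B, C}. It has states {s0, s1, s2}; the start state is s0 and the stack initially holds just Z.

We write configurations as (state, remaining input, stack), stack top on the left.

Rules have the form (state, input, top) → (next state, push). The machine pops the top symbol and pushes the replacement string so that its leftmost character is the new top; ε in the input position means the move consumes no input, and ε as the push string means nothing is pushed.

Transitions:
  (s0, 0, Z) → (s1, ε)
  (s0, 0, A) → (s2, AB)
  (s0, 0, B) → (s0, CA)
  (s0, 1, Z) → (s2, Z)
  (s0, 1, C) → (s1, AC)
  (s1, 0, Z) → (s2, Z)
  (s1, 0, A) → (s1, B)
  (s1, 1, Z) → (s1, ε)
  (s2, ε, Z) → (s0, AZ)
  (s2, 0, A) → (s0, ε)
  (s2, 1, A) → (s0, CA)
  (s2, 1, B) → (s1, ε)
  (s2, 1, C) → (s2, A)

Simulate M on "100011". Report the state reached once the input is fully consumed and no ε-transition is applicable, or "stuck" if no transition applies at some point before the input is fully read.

stuck

(s0, 100011, Z)
  read 1, top Z: go to s2, push Z → (s2, 00011, Z)
  ε-move, top Z: go to s0, push AZ → (s0, 00011, AZ)
  read 0, top A: go to s2, push AB → (s2, 0011, ABZ)
  read 0, top A: go to s0, push ε → (s0, 011, BZ)
  read 0, top B: go to s0, push CA → (s0, 11, CAZ)
  read 1, top C: go to s1, push AC → (s1, 1, ACAZ)
No transition for (s1, 1, top A); M blocks with input 1 remaining.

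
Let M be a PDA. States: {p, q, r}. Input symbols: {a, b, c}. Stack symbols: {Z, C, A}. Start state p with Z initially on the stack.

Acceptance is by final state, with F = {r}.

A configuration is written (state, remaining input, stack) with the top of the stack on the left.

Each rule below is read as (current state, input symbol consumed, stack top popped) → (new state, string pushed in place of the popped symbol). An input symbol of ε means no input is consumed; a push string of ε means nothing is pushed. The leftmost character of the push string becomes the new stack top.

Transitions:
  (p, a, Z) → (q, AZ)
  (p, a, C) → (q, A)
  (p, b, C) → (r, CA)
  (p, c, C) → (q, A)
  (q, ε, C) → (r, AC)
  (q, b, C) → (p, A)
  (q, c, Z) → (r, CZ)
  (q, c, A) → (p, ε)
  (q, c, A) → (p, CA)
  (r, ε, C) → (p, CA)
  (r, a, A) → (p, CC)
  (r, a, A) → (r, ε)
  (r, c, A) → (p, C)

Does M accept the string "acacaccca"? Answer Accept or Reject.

No computation consumes all input and reaches a final state.

Reject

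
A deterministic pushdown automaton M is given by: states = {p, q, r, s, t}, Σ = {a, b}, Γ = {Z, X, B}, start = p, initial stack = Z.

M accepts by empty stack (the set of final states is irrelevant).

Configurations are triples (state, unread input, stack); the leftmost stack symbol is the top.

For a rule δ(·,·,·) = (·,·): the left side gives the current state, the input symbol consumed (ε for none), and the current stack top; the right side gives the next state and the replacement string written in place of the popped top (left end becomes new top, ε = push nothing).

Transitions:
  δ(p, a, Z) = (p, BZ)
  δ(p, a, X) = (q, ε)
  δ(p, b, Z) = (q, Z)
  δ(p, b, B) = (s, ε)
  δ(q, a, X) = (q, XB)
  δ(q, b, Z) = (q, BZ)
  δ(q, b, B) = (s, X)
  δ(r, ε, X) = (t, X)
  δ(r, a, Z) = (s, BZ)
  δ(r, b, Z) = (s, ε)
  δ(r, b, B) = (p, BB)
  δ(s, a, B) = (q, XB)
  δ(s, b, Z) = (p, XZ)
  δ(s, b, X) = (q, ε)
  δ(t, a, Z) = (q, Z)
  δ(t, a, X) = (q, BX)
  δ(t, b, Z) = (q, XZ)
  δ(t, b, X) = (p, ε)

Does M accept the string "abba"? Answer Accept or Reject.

Reject

(p, abba, Z) ⊢ (p, bba, BZ) ⊢ (s, ba, Z) ⊢ (p, a, XZ) ⊢ (q, ε, Z)
All input consumed; stack is Z, not empty, and no further ε-move applies.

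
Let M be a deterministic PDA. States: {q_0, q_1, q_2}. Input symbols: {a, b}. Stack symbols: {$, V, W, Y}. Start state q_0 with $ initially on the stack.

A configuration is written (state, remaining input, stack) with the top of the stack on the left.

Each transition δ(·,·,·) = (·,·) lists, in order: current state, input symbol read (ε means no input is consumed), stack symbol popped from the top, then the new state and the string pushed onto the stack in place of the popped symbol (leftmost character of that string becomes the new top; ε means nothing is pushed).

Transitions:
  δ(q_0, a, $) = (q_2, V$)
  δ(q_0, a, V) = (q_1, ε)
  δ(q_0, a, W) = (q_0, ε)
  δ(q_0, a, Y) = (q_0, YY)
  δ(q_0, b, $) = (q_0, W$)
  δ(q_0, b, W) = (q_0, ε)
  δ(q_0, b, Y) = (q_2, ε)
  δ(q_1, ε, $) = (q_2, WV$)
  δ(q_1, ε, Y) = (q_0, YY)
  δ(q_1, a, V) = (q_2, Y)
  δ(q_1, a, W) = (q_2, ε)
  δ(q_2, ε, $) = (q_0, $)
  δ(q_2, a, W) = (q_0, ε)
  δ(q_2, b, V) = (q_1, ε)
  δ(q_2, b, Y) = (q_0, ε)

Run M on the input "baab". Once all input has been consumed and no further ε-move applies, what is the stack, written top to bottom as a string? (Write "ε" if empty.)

WV$

(q_0, baab, $)
  read b, top $: go to q_0, push W$ → (q_0, aab, W$)
  read a, top W: go to q_0, push ε → (q_0, ab, $)
  read a, top $: go to q_2, push V$ → (q_2, b, V$)
  read b, top V: go to q_1, push ε → (q_1, ε, $)
  ε-move, top $: go to q_2, push WV$ → (q_2, ε, WV$)
All input consumed in state q_2 with stack WV$.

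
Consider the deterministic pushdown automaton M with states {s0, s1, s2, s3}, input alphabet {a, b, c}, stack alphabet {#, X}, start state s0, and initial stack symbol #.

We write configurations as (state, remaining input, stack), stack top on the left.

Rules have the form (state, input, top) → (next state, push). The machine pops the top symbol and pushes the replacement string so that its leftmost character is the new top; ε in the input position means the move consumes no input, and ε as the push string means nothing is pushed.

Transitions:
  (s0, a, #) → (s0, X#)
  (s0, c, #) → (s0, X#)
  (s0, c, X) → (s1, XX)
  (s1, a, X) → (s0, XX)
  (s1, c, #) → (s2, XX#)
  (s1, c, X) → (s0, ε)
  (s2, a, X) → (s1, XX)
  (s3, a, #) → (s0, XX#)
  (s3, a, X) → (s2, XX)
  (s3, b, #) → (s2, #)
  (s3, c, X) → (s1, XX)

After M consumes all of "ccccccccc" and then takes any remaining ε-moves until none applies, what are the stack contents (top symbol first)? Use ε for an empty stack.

X#

(s0, ccccccccc, #) ⊢ (s0, cccccccc, X#) ⊢ (s1, ccccccc, XX#) ⊢ (s0, cccccc, X#) ⊢ (s1, ccccc, XX#) ⊢ (s0, cccc, X#) ⊢ (s1, ccc, XX#) ⊢ (s0, cc, X#) ⊢ (s1, c, XX#) ⊢ (s0, ε, X#)
All input consumed in state s0 with stack X#.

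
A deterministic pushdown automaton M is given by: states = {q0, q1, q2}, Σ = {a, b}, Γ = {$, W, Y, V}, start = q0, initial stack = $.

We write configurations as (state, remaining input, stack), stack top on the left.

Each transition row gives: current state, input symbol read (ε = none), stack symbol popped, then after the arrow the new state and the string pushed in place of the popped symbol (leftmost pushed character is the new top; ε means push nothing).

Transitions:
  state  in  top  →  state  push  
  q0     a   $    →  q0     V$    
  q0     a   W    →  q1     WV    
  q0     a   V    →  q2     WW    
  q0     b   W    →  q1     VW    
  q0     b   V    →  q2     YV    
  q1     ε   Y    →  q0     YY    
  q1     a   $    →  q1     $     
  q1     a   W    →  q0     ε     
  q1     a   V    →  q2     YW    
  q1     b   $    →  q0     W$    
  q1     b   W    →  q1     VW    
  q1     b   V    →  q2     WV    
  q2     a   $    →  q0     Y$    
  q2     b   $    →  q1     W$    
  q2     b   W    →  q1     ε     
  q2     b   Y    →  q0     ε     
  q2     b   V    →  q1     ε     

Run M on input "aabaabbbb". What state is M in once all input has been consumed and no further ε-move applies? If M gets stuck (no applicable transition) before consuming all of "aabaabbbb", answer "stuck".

(q0, aabaabbbb, $) ⊢ (q0, abaabbbb, V$) ⊢ (q2, baabbbb, WW$) ⊢ (q1, aabbbb, W$) ⊢ (q0, abbbb, $) ⊢ (q0, bbbb, V$) ⊢ (q2, bbb, YV$) ⊢ (q0, bb, V$) ⊢ (q2, b, YV$) ⊢ (q0, ε, V$)
All input consumed; M is in state q0.

q0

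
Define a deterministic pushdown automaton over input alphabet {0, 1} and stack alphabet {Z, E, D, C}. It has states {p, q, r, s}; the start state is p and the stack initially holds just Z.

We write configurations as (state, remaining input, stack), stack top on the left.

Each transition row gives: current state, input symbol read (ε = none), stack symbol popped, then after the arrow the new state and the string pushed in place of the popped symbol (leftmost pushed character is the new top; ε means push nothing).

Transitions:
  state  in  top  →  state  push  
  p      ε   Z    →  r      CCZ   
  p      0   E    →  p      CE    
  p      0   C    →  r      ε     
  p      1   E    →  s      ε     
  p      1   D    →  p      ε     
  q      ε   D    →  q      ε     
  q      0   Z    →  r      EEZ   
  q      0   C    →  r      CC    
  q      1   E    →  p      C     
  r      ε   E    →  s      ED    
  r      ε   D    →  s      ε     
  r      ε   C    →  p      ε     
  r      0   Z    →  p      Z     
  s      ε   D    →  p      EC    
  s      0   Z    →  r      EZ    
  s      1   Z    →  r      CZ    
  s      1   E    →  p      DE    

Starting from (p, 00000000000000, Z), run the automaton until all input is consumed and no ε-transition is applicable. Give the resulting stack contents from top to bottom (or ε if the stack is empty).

(p, 00000000000000, Z)
  ε-move, top Z: go to r, push CCZ → (r, 00000000000000, CCZ)
  ε-move, top C: go to p, push ε → (p, 00000000000000, CZ)
  read 0, top C: go to r, push ε → (r, 0000000000000, Z)
  read 0, top Z: go to p, push Z → (p, 000000000000, Z)
  ε-move, top Z: go to r, push CCZ → (r, 000000000000, CCZ)
  ε-move, top C: go to p, push ε → (p, 000000000000, CZ)
  read 0, top C: go to r, push ε → (r, 00000000000, Z)
  read 0, top Z: go to p, push Z → (p, 0000000000, Z)
  ε-move, top Z: go to r, push CCZ → (r, 0000000000, CCZ)
  ε-move, top C: go to p, push ε → (p, 0000000000, CZ)
  read 0, top C: go to r, push ε → (r, 000000000, Z)
  read 0, top Z: go to p, push Z → (p, 00000000, Z)
  ε-move, top Z: go to r, push CCZ → (r, 00000000, CCZ)
  ε-move, top C: go to p, push ε → (p, 00000000, CZ)
  read 0, top C: go to r, push ε → (r, 0000000, Z)
  read 0, top Z: go to p, push Z → (p, 000000, Z)
  ε-move, top Z: go to r, push CCZ → (r, 000000, CCZ)
  ε-move, top C: go to p, push ε → (p, 000000, CZ)
  read 0, top C: go to r, push ε → (r, 00000, Z)
  read 0, top Z: go to p, push Z → (p, 0000, Z)
  ε-move, top Z: go to r, push CCZ → (r, 0000, CCZ)
  ε-move, top C: go to p, push ε → (p, 0000, CZ)
  read 0, top C: go to r, push ε → (r, 000, Z)
  read 0, top Z: go to p, push Z → (p, 00, Z)
  ε-move, top Z: go to r, push CCZ → (r, 00, CCZ)
  ε-move, top C: go to p, push ε → (p, 00, CZ)
  read 0, top C: go to r, push ε → (r, 0, Z)
  read 0, top Z: go to p, push Z → (p, ε, Z)
  ε-move, top Z: go to r, push CCZ → (r, ε, CCZ)
  ε-move, top C: go to p, push ε → (p, ε, CZ)
All input consumed in state p with stack CZ.

CZ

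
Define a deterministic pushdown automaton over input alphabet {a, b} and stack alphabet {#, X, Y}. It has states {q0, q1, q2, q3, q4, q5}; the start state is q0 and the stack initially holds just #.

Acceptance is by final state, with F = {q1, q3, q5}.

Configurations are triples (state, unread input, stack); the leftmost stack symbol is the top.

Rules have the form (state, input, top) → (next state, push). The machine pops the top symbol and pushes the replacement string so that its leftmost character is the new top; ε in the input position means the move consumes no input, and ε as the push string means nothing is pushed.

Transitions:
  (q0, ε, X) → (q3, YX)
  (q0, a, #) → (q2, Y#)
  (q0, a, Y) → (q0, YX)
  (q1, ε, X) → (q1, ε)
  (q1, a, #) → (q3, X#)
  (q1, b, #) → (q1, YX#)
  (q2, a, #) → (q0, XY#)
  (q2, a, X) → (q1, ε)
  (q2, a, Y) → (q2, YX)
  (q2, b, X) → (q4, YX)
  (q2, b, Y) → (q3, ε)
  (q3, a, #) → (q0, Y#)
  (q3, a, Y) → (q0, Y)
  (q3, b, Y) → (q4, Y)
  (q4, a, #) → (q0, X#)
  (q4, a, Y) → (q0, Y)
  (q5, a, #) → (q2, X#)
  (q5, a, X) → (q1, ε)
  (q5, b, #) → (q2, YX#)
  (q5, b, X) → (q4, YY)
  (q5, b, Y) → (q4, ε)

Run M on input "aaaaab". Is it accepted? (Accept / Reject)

Accept

(q0, aaaaab, #)
  read a, top #: go to q2, push Y# → (q2, aaaab, Y#)
  read a, top Y: go to q2, push YX → (q2, aaab, YX#)
  read a, top Y: go to q2, push YX → (q2, aab, YXX#)
  read a, top Y: go to q2, push YX → (q2, ab, YXXX#)
  read a, top Y: go to q2, push YX → (q2, b, YXXXX#)
  read b, top Y: go to q3, push ε → (q3, ε, XXXX#)
All input consumed; state q3 ∈ F.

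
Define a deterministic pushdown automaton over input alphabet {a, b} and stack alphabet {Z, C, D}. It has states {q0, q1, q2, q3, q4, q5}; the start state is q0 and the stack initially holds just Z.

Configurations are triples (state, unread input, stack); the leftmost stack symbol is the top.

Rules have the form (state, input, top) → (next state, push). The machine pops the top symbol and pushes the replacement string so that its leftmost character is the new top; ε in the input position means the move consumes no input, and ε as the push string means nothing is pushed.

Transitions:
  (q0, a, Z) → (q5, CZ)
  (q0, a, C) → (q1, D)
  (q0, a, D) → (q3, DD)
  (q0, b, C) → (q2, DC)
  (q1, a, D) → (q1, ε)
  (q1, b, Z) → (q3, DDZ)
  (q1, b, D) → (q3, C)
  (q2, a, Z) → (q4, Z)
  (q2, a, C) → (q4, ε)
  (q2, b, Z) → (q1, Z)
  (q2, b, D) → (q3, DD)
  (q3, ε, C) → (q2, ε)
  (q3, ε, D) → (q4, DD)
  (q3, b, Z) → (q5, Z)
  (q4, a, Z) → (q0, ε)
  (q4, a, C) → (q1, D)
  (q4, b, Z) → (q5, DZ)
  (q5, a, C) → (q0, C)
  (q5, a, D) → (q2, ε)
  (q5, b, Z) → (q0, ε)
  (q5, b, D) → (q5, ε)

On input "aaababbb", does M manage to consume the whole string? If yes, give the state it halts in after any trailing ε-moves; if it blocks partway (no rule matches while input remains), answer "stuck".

(q0, aaababbb, Z)
  read a, top Z: go to q5, push CZ → (q5, aababbb, CZ)
  read a, top C: go to q0, push C → (q0, ababbb, CZ)
  read a, top C: go to q1, push D → (q1, babbb, DZ)
  read b, top D: go to q3, push C → (q3, abbb, CZ)
  ε-move, top C: go to q2, push ε → (q2, abbb, Z)
  read a, top Z: go to q4, push Z → (q4, bbb, Z)
  read b, top Z: go to q5, push DZ → (q5, bb, DZ)
  read b, top D: go to q5, push ε → (q5, b, Z)
  read b, top Z: go to q0, push ε → (q0, ε, ε)
All input consumed; M is in state q0.

q0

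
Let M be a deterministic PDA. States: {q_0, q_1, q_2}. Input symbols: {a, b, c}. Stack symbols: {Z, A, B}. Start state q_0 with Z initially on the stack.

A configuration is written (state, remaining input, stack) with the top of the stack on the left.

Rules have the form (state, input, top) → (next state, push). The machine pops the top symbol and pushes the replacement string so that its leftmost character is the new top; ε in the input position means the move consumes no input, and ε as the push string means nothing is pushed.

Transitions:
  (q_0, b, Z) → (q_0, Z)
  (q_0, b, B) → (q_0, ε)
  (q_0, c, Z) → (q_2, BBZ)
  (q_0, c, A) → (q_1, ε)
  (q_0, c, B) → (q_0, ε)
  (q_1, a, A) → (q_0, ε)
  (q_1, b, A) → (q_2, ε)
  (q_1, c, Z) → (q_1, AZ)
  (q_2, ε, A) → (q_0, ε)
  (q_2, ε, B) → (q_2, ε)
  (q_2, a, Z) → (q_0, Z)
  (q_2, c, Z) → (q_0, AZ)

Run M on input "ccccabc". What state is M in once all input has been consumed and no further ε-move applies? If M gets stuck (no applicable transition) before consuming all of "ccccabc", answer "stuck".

(q_0, ccccabc, Z)
  read c, top Z: go to q_2, push BBZ → (q_2, cccabc, BBZ)
  ε-move, top B: go to q_2, push ε → (q_2, cccabc, BZ)
  ε-move, top B: go to q_2, push ε → (q_2, cccabc, Z)
  read c, top Z: go to q_0, push AZ → (q_0, ccabc, AZ)
  read c, top A: go to q_1, push ε → (q_1, cabc, Z)
  read c, top Z: go to q_1, push AZ → (q_1, abc, AZ)
  read a, top A: go to q_0, push ε → (q_0, bc, Z)
  read b, top Z: go to q_0, push Z → (q_0, c, Z)
  read c, top Z: go to q_2, push BBZ → (q_2, ε, BBZ)
  ε-move, top B: go to q_2, push ε → (q_2, ε, BZ)
  ε-move, top B: go to q_2, push ε → (q_2, ε, Z)
All input consumed; M is in state q_2.

q_2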